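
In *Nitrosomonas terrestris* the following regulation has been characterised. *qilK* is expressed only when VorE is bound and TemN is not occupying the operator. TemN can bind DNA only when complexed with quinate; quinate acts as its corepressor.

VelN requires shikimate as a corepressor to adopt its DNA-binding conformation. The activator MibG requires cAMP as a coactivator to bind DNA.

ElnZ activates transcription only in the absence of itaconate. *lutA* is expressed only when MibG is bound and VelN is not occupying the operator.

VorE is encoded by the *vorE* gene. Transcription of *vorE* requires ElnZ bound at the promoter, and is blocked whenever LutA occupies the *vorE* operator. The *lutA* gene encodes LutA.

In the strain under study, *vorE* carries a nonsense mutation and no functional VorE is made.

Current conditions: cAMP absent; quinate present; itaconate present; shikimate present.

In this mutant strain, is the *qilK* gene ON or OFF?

VorE is non-functional in this strain, so it has no effect.
Quinate is present, so TemN is active.
With repressor TemN bound, *qilK* is not transcribed.

OFF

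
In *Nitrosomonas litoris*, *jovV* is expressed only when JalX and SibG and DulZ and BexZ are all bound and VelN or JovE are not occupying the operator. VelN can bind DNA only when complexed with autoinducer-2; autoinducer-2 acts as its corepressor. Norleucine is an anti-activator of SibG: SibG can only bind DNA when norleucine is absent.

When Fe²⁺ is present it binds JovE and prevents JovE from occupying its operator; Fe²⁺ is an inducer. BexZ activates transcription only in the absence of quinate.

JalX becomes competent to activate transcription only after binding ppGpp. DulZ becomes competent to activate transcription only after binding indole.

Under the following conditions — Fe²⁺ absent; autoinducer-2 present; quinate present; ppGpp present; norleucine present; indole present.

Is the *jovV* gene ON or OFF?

ppGpp is present, so JalX is active.
Norleucine is present, so SibG is inactive.
Autoinducer-2 is present, so VelN is active.
Fe²⁺ is absent, so JovE is active.
Indole is present, so DulZ is active.
Quinate is present, so BexZ is inactive.
With repressor VelN bound, *jovV* is not transcribed.

OFF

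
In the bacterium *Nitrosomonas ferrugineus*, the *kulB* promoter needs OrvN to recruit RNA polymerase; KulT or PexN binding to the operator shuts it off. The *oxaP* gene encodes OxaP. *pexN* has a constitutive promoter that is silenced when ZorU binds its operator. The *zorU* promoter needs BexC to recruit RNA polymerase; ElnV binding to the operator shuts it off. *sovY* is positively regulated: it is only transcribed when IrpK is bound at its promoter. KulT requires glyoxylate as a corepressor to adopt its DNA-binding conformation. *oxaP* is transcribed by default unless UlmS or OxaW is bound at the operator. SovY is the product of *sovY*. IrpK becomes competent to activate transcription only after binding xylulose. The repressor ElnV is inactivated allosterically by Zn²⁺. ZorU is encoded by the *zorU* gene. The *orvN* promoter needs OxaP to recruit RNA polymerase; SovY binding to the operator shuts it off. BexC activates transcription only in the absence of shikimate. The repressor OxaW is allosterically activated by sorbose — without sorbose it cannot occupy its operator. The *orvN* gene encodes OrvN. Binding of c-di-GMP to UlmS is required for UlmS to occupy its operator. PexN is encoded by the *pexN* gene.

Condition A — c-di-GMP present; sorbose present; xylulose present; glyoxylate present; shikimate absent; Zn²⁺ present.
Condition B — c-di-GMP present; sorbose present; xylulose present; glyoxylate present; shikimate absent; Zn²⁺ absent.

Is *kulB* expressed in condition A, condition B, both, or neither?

neither

Condition A:
c-di-GMP is present, so UlmS is active.
Sorbose is present, so OxaW is active.
With repressor UlmS bound, *oxaP* is not transcribed.
So OxaP is not produced.
Xylulose is present, so IrpK is active.
No repressor is bound and IrpK is active, so *sovY* is transcribed.
So SovY is produced and active.
With repressor SovY bound, *orvN* is not transcribed.
So OrvN is not produced.
Glyoxylate is present, so KulT is active.
Shikimate is absent, so BexC is active.
Zn²⁺ is present, so ElnV is inactive.
No repressor is bound and BexC is active, so *zorU* is transcribed.
So ZorU is produced and active.
With repressor ZorU bound, *pexN* is not transcribed.
So PexN is not produced.
With repressor KulT bound, *kulB* is not transcribed.
→ *kulB* is OFF in A.
Condition B:
c-di-GMP is present, so UlmS is active.
Sorbose is present, so OxaW is active.
With repressor UlmS bound, *oxaP* is not transcribed.
So OxaP is not produced.
Xylulose is present, so IrpK is active.
No repressor is bound and IrpK is active, so *sovY* is transcribed.
So SovY is produced and active.
With repressor SovY bound, *orvN* is not transcribed.
So OrvN is not produced.
Glyoxylate is present, so KulT is active.
Shikimate is absent, so BexC is active.
Zn²⁺ is absent, so ElnV is active.
With repressor ElnV bound, *zorU* is not transcribed.
So ZorU is not produced.
With no repressor bound, *pexN* is transcribed.
So PexN is produced and active.
With repressor KulT bound, *kulB* is not transcribed.
→ *kulB* is OFF in B.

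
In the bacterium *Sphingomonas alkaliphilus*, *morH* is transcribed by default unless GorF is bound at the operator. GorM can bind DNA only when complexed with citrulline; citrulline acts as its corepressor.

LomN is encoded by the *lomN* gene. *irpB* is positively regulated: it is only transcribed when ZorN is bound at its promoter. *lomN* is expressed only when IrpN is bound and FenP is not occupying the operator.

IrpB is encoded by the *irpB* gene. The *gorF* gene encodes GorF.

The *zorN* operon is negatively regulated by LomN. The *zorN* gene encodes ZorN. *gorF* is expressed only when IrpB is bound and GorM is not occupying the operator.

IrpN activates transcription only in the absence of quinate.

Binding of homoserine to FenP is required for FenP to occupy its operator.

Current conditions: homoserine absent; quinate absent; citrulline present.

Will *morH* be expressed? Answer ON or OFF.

ON

Homoserine is absent, so FenP is inactive.
Quinate is absent, so IrpN is active.
No repressor is bound and IrpN is active, so *lomN* is transcribed.
So LomN is produced and active.
With repressor LomN bound, *zorN* is not transcribed.
So ZorN is not produced.
Required activator ZorN is absent, so *irpB* is not transcribed.
So IrpB is not produced.
Citrulline is present, so GorM is active.
With repressor GorM bound, *gorF* is not transcribed.
So GorF is not produced.
With no repressor bound, *morH* is transcribed.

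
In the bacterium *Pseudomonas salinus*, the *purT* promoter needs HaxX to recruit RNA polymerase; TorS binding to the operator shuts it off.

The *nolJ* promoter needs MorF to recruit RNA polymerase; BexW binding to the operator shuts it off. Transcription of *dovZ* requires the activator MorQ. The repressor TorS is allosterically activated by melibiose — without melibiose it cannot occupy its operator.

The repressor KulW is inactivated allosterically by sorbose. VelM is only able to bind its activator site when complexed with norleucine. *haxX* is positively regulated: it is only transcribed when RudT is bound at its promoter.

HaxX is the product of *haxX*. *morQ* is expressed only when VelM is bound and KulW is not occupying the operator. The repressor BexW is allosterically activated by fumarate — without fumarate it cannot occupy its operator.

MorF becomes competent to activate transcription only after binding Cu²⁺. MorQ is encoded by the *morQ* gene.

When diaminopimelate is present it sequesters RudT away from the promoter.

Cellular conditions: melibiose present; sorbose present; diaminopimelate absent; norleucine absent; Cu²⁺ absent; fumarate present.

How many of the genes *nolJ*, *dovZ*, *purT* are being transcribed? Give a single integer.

Fumarate is present, so BexW is active.
Cu²⁺ is absent, so MorF is inactive.
With repressor BexW bound, *nolJ* is not transcribed.
→ *nolJ* is OFF.
Sorbose is present, so KulW is inactive.
Norleucine is absent, so VelM is inactive.
Required activator VelM is absent, so *morQ* is not transcribed.
So MorQ is not produced.
Required activator MorQ is absent, so *dovZ* is not transcribed.
→ *dovZ* is OFF.
Melibiose is present, so TorS is active.
Diaminopimelate is absent, so RudT is active.
No repressor is bound and RudT is active, so *haxX* is transcribed.
So HaxX is produced and active.
With repressor TorS bound, *purT* is not transcribed.
→ *purT* is OFF.
0 of the 3 genes are transcribed.

0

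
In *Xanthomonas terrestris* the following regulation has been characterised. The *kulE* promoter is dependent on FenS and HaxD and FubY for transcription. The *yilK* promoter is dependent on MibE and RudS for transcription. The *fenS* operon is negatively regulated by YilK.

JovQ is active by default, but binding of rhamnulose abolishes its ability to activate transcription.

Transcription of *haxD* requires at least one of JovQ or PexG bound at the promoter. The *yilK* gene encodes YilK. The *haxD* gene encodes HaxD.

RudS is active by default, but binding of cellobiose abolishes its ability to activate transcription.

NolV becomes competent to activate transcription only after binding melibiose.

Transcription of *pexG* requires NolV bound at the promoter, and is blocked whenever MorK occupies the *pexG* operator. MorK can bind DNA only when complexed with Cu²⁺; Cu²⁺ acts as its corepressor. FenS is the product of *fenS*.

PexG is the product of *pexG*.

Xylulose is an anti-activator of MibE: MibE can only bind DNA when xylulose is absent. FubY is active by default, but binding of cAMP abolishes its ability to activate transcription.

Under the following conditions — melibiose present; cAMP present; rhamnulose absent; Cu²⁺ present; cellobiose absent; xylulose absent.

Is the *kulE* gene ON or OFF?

OFF

Xylulose is absent, so MibE is active.
Cellobiose is absent, so RudS is active.
No repressor is bound and MibE and RudS are active, so *yilK* is transcribed.
So YilK is produced and active.
With repressor YilK bound, *fenS* is not transcribed.
So FenS is not produced.
Rhamnulose is absent, so JovQ is active.
Melibiose is present, so NolV is active.
Cu²⁺ is present, so MorK is active.
With repressor MorK bound, *pexG* is not transcribed.
So PexG is not produced.
Activator JovQ is present, so *haxD* is transcribed.
So HaxD is produced and active.
cAMP is present, so FubY is inactive.
Required activator FenS is absent, so *kulE* is not transcribed.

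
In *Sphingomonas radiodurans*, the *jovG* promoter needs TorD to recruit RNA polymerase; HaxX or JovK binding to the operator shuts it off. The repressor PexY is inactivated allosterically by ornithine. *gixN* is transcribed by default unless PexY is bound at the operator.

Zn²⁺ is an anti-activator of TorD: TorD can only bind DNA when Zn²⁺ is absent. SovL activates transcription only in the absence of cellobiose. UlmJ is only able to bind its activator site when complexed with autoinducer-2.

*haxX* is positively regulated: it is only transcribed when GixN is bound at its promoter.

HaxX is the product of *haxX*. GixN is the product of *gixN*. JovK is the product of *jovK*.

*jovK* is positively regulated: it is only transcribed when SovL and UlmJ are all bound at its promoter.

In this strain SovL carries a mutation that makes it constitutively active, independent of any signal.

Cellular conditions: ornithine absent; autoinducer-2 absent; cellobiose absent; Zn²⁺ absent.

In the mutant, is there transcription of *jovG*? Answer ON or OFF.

ON

Ornithine is absent, so PexY is active.
With repressor PexY bound, *gixN* is not transcribed.
So GixN is not produced.
Required activator GixN is absent, so *haxX* is not transcribed.
So HaxX is not produced.
Zn²⁺ is absent, so TorD is active.
SovL is constitutively active in this strain.
Autoinducer-2 is absent, so UlmJ is inactive.
Required activator UlmJ is absent, so *jovK* is not transcribed.
So JovK is not produced.
No repressor is bound and TorD is active, so *jovG* is transcribed.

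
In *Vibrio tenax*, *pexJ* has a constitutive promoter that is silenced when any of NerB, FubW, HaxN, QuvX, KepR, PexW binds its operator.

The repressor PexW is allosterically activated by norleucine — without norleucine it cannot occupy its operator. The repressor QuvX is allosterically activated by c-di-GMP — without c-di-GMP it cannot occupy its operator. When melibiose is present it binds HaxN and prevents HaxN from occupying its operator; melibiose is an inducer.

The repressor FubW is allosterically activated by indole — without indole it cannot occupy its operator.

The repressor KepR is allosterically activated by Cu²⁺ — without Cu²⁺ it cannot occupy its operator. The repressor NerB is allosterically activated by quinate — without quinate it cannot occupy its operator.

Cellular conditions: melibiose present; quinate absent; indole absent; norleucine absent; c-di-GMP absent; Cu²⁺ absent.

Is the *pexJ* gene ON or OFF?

Quinate is absent, so NerB is inactive.
Indole is absent, so FubW is inactive.
Melibiose is present, so HaxN is inactive.
c-di-GMP is absent, so QuvX is inactive.
Cu²⁺ is absent, so KepR is inactive.
Norleucine is absent, so PexW is inactive.
With no repressor bound, *pexJ* is transcribed.

ON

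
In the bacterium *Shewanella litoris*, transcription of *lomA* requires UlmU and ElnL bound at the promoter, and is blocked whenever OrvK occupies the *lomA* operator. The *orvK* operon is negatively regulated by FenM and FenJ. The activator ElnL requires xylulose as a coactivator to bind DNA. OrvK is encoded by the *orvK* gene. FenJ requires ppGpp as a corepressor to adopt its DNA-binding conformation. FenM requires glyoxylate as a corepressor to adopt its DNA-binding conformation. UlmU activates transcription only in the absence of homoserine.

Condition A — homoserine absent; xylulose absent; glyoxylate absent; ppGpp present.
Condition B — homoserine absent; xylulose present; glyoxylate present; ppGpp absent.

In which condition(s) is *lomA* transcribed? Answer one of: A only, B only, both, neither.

Condition A:
Homoserine is absent, so UlmU is active.
Xylulose is absent, so ElnL is inactive.
Glyoxylate is absent, so FenM is inactive.
ppGpp is present, so FenJ is active.
With repressor FenJ bound, *orvK* is not transcribed.
So OrvK is not produced.
Required activator ElnL is absent, so *lomA* is not transcribed.
→ *lomA* is OFF in A.
Condition B:
Homoserine is absent, so UlmU is active.
Xylulose is present, so ElnL is active.
Glyoxylate is present, so FenM is active.
ppGpp is absent, so FenJ is inactive.
With repressor FenM bound, *orvK* is not transcribed.
So OrvK is not produced.
No repressor is bound and UlmU and ElnL are active, so *lomA* is transcribed.
→ *lomA* is ON in B.

B only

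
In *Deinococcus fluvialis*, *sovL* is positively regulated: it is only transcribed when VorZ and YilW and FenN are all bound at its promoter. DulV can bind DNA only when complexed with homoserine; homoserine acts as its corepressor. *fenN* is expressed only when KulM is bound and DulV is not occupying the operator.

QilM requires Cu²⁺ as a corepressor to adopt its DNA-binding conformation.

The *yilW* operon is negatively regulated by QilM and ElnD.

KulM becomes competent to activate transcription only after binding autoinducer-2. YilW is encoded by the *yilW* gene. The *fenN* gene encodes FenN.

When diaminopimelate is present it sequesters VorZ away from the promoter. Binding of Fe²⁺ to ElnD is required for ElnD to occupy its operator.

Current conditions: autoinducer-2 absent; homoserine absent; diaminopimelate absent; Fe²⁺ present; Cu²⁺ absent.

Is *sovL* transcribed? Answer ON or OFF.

Diaminopimelate is absent, so VorZ is active.
Cu²⁺ is absent, so QilM is inactive.
Fe²⁺ is present, so ElnD is active.
With repressor ElnD bound, *yilW* is not transcribed.
So YilW is not produced.
Autoinducer-2 is absent, so KulM is inactive.
Homoserine is absent, so DulV is inactive.
Required activator KulM is absent, so *fenN* is not transcribed.
So FenN is not produced.
Required activator YilW is absent, so *sovL* is not transcribed.

OFF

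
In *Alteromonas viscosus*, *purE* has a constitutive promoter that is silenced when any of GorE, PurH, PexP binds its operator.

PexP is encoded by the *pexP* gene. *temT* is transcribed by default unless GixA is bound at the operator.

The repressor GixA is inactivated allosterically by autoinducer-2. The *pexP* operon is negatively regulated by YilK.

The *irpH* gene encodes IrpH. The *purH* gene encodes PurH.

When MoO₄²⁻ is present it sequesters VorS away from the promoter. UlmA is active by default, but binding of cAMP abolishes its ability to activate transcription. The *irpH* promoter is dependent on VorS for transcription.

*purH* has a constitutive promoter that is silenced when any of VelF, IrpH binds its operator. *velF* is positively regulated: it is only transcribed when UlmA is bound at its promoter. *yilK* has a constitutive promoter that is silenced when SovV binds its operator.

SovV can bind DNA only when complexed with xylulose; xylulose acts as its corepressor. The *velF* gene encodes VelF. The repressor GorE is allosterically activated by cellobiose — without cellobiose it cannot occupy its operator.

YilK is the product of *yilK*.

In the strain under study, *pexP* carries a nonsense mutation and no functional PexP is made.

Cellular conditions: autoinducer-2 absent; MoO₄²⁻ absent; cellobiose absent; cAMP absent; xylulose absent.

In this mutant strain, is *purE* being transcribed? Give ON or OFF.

Cellobiose is absent, so GorE is inactive.
cAMP is absent, so UlmA is active.
No repressor is bound and UlmA is active, so *velF* is transcribed.
So VelF is produced and active.
MoO₄²⁻ is absent, so VorS is active.
No repressor is bound and VorS is active, so *irpH* is transcribed.
So IrpH is produced and active.
With repressor VelF bound, *purH* is not transcribed.
So PurH is not produced.
PexP is non-functional in this strain, so it has no effect.
With no repressor bound, *purE* is transcribed.

ON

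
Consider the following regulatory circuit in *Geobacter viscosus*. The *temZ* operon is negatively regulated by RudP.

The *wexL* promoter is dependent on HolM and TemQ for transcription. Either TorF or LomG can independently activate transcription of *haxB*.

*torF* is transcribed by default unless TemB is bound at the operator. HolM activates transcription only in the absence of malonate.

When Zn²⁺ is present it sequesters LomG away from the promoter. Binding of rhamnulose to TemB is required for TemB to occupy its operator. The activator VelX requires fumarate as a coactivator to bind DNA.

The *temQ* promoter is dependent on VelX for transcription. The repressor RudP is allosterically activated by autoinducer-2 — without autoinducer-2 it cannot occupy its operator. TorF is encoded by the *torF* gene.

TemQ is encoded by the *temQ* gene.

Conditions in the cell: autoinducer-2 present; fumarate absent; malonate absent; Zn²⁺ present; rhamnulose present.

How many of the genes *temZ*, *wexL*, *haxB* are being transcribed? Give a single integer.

0

Autoinducer-2 is present, so RudP is active.
With repressor RudP bound, *temZ* is not transcribed.
→ *temZ* is OFF.
Malonate is absent, so HolM is active.
Fumarate is absent, so VelX is inactive.
Required activator VelX is absent, so *temQ* is not transcribed.
So TemQ is not produced.
Required activator TemQ is absent, so *wexL* is not transcribed.
→ *wexL* is OFF.
Rhamnulose is present, so TemB is active.
With repressor TemB bound, *torF* is not transcribed.
So TorF is not produced.
Zn²⁺ is present, so LomG is inactive.
No activator is available at the *haxB* promoter, so *haxB* is not transcribed.
→ *haxB* is OFF.
0 of the 3 genes are transcribed.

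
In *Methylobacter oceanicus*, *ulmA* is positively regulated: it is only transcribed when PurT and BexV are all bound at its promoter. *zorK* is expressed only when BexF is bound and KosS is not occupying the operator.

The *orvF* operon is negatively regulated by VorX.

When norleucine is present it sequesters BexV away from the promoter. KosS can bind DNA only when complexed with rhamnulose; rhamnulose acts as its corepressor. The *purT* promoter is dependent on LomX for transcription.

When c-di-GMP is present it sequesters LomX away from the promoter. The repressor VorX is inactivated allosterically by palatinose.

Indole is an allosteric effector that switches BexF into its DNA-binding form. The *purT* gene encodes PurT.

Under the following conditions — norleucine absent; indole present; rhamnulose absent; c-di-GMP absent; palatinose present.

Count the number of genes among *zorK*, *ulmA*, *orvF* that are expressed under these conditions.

Rhamnulose is absent, so KosS is inactive.
Indole is present, so BexF is active.
No repressor is bound and BexF is active, so *zorK* is transcribed.
→ *zorK* is ON.
c-di-GMP is absent, so LomX is active.
No repressor is bound and LomX is active, so *purT* is transcribed.
So PurT is produced and active.
Norleucine is absent, so BexV is active.
No repressor is bound and PurT and BexV are active, so *ulmA* is transcribed.
→ *ulmA* is ON.
Palatinose is present, so VorX is inactive.
With no repressor bound, *orvF* is transcribed.
→ *orvF* is ON.
3 of the 3 genes are transcribed.

3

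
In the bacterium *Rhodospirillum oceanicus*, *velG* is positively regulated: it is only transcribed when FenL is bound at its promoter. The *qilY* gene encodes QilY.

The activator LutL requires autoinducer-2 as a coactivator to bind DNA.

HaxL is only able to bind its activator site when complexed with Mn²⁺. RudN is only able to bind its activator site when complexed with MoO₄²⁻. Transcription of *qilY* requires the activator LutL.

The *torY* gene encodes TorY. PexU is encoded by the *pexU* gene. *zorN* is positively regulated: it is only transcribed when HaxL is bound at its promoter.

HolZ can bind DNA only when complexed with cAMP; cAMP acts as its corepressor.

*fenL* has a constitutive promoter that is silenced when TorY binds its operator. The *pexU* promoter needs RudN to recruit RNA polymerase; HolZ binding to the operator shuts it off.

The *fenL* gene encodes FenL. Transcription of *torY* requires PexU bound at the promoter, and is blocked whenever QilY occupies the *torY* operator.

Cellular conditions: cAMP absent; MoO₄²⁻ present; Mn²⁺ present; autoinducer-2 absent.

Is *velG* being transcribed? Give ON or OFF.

Autoinducer-2 is absent, so LutL is inactive.
Required activator LutL is absent, so *qilY* is not transcribed.
So QilY is not produced.
cAMP is absent, so HolZ is inactive.
MoO₄²⁻ is present, so RudN is active.
No repressor is bound and RudN is active, so *pexU* is transcribed.
So PexU is produced and active.
No repressor is bound and PexU is active, so *torY* is transcribed.
So TorY is produced and active.
With repressor TorY bound, *fenL* is not transcribed.
So FenL is not produced.
Required activator FenL is absent, so *velG* is not transcribed.

OFF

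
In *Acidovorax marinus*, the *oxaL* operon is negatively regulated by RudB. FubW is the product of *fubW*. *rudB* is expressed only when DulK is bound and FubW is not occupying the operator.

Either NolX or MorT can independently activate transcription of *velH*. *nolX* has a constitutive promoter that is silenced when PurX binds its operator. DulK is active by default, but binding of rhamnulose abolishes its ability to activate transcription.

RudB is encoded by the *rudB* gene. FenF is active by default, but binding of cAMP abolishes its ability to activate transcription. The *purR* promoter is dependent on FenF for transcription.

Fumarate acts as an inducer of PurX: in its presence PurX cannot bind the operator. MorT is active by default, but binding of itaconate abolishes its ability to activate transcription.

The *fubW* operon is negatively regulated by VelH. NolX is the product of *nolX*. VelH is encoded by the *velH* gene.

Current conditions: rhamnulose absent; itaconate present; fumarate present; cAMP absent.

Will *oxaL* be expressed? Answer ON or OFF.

OFF

Fumarate is present, so PurX is inactive.
With no repressor bound, *nolX* is transcribed.
So NolX is produced and active.
Itaconate is present, so MorT is inactive.
Activator NolX is present, so *velH* is transcribed.
So VelH is produced and active.
With repressor VelH bound, *fubW* is not transcribed.
So FubW is not produced.
Rhamnulose is absent, so DulK is active.
No repressor is bound and DulK is active, so *rudB* is transcribed.
So RudB is produced and active.
With repressor RudB bound, *oxaL* is not transcribed.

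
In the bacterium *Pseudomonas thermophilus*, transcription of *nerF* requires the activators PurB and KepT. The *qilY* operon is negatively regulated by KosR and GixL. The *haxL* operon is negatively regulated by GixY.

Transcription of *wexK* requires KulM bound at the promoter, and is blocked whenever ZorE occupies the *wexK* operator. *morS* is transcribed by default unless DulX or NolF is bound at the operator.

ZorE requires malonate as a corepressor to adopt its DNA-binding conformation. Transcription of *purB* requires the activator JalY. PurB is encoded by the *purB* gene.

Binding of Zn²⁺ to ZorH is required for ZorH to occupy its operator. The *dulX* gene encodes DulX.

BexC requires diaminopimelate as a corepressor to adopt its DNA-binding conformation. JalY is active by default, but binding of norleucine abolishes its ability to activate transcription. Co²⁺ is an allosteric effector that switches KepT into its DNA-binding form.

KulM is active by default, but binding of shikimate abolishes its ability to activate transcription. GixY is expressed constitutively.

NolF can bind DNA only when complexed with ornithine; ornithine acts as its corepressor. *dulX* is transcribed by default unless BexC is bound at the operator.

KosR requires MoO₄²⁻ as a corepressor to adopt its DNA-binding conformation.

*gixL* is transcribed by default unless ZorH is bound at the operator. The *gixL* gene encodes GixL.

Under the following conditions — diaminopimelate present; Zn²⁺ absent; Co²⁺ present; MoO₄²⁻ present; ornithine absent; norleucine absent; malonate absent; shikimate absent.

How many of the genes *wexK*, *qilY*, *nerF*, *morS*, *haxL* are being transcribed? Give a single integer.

Shikimate is absent, so KulM is active.
Malonate is absent, so ZorE is inactive.
No repressor is bound and KulM is active, so *wexK* is transcribed.
→ *wexK* is ON.
MoO₄²⁻ is present, so KosR is active.
Zn²⁺ is absent, so ZorH is inactive.
With no repressor bound, *gixL* is transcribed.
So GixL is produced and active.
With repressor KosR bound, *qilY* is not transcribed.
→ *qilY* is OFF.
Norleucine is absent, so JalY is active.
No repressor is bound and JalY is active, so *purB* is transcribed.
So PurB is produced and active.
Co²⁺ is present, so KepT is active.
No repressor is bound and PurB and KepT are active, so *nerF* is transcribed.
→ *nerF* is ON.
Diaminopimelate is present, so BexC is active.
With repressor BexC bound, *dulX* is not transcribed.
So DulX is not produced.
Ornithine is absent, so NolF is inactive.
With no repressor bound, *morS* is transcribed.
→ *morS* is ON.
GixY is produced constitutively and is active.
With repressor GixY bound, *haxL* is not transcribed.
→ *haxL* is OFF.
3 of the 5 genes are transcribed.

3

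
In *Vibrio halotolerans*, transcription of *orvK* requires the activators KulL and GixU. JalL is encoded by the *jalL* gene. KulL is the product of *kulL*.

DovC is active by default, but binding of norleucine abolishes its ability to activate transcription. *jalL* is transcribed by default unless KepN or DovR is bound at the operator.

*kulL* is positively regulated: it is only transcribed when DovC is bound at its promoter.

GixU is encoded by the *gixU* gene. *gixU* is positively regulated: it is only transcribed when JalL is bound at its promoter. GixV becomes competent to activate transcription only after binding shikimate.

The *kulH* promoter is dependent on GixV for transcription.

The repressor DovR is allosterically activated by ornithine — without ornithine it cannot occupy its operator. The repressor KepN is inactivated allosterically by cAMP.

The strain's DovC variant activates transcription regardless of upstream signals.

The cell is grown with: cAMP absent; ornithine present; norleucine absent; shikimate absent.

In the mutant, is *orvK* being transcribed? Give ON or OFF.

OFF

DovC is constitutively active in this strain.
No repressor is bound and DovC is active, so *kulL* is transcribed.
So KulL is produced and active.
cAMP is absent, so KepN is active.
Ornithine is present, so DovR is active.
With repressor KepN bound, *jalL* is not transcribed.
So JalL is not produced.
Required activator JalL is absent, so *gixU* is not transcribed.
So GixU is not produced.
Required activator GixU is absent, so *orvK* is not transcribed.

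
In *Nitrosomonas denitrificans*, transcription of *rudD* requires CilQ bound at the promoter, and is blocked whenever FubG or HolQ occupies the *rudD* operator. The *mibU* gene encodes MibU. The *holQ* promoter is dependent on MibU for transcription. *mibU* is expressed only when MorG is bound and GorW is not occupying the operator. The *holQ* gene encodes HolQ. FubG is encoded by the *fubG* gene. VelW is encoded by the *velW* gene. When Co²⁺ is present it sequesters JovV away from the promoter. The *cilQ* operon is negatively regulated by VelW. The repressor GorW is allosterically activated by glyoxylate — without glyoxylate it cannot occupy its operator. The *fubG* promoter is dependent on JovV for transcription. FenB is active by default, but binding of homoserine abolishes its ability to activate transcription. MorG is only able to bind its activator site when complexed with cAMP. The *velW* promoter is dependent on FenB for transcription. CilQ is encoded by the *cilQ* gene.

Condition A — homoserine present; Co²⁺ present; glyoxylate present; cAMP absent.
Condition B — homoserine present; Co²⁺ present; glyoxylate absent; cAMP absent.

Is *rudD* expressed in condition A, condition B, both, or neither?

both

Condition A:
Homoserine is present, so FenB is inactive.
Required activator FenB is absent, so *velW* is not transcribed.
So VelW is not produced.
With no repressor bound, *cilQ* is transcribed.
So CilQ is produced and active.
Co²⁺ is present, so JovV is inactive.
Required activator JovV is absent, so *fubG* is not transcribed.
So FubG is not produced.
Glyoxylate is present, so GorW is active.
cAMP is absent, so MorG is inactive.
With repressor GorW bound, *mibU* is not transcribed.
So MibU is not produced.
Required activator MibU is absent, so *holQ* is not transcribed.
So HolQ is not produced.
No repressor is bound and CilQ is active, so *rudD* is transcribed.
→ *rudD* is ON in A.
Condition B:
Homoserine is present, so FenB is inactive.
Required activator FenB is absent, so *velW* is not transcribed.
So VelW is not produced.
With no repressor bound, *cilQ* is transcribed.
So CilQ is produced and active.
Co²⁺ is present, so JovV is inactive.
Required activator JovV is absent, so *fubG* is not transcribed.
So FubG is not produced.
Glyoxylate is absent, so GorW is inactive.
cAMP is absent, so MorG is inactive.
Required activator MorG is absent, so *mibU* is not transcribed.
So MibU is not produced.
Required activator MibU is absent, so *holQ* is not transcribed.
So HolQ is not produced.
No repressor is bound and CilQ is active, so *rudD* is transcribed.
→ *rudD* is ON in B.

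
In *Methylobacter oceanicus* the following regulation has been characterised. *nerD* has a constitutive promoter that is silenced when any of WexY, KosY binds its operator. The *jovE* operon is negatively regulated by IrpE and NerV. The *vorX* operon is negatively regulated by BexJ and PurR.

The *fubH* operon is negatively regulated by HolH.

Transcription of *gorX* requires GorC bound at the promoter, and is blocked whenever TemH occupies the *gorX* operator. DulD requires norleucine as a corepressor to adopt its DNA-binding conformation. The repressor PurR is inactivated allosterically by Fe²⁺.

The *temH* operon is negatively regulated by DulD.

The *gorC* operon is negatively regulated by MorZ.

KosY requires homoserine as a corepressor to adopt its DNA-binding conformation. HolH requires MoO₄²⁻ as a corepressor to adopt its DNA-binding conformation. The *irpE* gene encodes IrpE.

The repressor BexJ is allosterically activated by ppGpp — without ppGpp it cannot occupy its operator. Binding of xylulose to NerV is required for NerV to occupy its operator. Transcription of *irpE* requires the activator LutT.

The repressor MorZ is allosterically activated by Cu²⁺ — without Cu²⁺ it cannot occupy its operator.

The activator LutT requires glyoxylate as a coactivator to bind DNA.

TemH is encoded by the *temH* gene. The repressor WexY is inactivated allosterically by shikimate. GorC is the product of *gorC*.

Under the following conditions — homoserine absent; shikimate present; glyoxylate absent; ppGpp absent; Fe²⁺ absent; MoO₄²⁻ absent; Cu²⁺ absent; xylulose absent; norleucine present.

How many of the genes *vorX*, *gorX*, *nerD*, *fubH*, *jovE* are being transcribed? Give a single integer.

4

ppGpp is absent, so BexJ is inactive.
Fe²⁺ is absent, so PurR is active.
With repressor PurR bound, *vorX* is not transcribed.
→ *vorX* is OFF.
Cu²⁺ is absent, so MorZ is inactive.
With no repressor bound, *gorC* is transcribed.
So GorC is produced and active.
Norleucine is present, so DulD is active.
With repressor DulD bound, *temH* is not transcribed.
So TemH is not produced.
No repressor is bound and GorC is active, so *gorX* is transcribed.
→ *gorX* is ON.
Shikimate is present, so WexY is inactive.
Homoserine is absent, so KosY is inactive.
With no repressor bound, *nerD* is transcribed.
→ *nerD* is ON.
MoO₄²⁻ is absent, so HolH is inactive.
With no repressor bound, *fubH* is transcribed.
→ *fubH* is ON.
Glyoxylate is absent, so LutT is inactive.
Required activator LutT is absent, so *irpE* is not transcribed.
So IrpE is not produced.
Xylulose is absent, so NerV is inactive.
With no repressor bound, *jovE* is transcribed.
→ *jovE* is ON.
4 of the 5 genes are transcribed.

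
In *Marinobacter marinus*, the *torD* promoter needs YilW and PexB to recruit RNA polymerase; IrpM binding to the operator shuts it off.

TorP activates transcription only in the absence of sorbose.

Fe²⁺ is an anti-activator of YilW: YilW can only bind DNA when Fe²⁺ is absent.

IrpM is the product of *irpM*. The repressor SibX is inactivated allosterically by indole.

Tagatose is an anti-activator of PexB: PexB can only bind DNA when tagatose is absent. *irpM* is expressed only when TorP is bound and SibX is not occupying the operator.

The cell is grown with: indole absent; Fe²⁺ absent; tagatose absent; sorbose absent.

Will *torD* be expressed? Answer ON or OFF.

Fe²⁺ is absent, so YilW is active.
Indole is absent, so SibX is active.
Sorbose is absent, so TorP is active.
With repressor SibX bound, *irpM* is not transcribed.
So IrpM is not produced.
Tagatose is absent, so PexB is active.
No repressor is bound and YilW and PexB are active, so *torD* is transcribed.

ON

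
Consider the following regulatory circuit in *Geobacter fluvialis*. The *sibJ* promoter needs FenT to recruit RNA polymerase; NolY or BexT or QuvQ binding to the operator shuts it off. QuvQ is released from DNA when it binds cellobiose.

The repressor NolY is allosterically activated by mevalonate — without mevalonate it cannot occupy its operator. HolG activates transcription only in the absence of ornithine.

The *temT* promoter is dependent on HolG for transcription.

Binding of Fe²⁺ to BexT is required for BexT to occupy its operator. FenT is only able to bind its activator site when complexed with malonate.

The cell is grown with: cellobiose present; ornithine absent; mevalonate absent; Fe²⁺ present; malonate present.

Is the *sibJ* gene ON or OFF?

OFF

Mevalonate is absent, so NolY is inactive.
Fe²⁺ is present, so BexT is active.
Malonate is present, so FenT is active.
Cellobiose is present, so QuvQ is inactive.
With repressor BexT bound, *sibJ* is not transcribed.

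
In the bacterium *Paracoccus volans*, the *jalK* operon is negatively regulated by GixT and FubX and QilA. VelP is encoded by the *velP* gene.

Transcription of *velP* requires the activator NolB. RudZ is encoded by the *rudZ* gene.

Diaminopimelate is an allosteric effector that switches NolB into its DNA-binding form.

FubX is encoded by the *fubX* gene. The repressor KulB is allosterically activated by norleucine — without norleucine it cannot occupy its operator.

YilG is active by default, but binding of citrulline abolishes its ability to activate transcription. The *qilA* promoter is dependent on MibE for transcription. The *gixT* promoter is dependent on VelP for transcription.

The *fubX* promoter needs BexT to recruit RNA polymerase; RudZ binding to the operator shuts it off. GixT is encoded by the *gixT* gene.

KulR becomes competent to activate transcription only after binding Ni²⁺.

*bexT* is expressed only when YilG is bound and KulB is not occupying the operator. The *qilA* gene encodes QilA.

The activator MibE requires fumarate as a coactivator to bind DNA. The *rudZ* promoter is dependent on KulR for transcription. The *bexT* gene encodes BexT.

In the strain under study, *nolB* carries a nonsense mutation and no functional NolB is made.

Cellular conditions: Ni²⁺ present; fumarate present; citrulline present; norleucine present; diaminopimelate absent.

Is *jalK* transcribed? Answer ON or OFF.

NolB is non-functional in this strain, so it has no effect.
Required activator NolB is absent, so *velP* is not transcribed.
So VelP is not produced.
Required activator VelP is absent, so *gixT* is not transcribed.
So GixT is not produced.
Citrulline is present, so YilG is inactive.
Norleucine is present, so KulB is active.
With repressor KulB bound, *bexT* is not transcribed.
So BexT is not produced.
Ni²⁺ is present, so KulR is active.
No repressor is bound and KulR is active, so *rudZ* is transcribed.
So RudZ is produced and active.
With repressor RudZ bound, *fubX* is not transcribed.
So FubX is not produced.
Fumarate is present, so MibE is active.
No repressor is bound and MibE is active, so *qilA* is transcribed.
So QilA is produced and active.
With repressor QilA bound, *jalK* is not transcribed.

OFF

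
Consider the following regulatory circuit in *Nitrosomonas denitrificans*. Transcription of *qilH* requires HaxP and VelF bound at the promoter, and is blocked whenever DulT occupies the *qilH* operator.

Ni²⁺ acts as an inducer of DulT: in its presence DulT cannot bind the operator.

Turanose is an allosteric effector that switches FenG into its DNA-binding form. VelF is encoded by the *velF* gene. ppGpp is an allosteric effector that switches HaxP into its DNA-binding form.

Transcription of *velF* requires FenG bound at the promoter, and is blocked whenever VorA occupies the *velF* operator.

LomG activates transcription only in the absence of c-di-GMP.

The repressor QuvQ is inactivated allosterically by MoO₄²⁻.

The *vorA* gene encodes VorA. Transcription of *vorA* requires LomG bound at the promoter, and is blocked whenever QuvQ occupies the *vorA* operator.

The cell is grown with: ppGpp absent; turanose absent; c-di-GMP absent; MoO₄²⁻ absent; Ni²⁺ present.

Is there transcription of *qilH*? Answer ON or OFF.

Ni²⁺ is present, so DulT is inactive.
ppGpp is absent, so HaxP is inactive.
MoO₄²⁻ is absent, so QuvQ is active.
c-di-GMP is absent, so LomG is active.
With repressor QuvQ bound, *vorA* is not transcribed.
So VorA is not produced.
Turanose is absent, so FenG is inactive.
Required activator FenG is absent, so *velF* is not transcribed.
So VelF is not produced.
Required activator HaxP is absent, so *qilH* is not transcribed.

OFF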